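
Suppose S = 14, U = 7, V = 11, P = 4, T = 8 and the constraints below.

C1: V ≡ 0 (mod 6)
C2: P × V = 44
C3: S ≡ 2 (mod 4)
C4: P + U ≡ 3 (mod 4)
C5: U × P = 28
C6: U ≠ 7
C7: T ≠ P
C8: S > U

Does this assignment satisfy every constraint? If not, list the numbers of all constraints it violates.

C1: 11 mod 6 = 5, not 0  FAIL
C2: P × V = 4 × 11 = 44  OK
C3: 14 mod 4 = 2  OK
C4: P + U = 11; 11 mod 4 = 3  OK
C5: U × P = 7 × 4 = 28  OK
C6: U = 7, but 7 is required to differ  FAIL
C7: T = 8, P = 4; distinct  OK
C8: S = 14, U = 7; 14 > 7  OK

Constraints 1 and 6 do not hold.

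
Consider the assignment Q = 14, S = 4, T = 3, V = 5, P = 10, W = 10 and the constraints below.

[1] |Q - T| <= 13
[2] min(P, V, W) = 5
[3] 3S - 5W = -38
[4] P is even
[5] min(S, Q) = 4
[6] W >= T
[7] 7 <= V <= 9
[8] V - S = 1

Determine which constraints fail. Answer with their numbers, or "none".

Constraint 7 does not hold.

[1] |14 - 3| = 11; 11 ≤ 13  OK
[2] min(10, 5, 10) = 5  OK
[3] 3S - 5W = 3(4) - 5(10) = -38  OK
[4] P = 10 is even  OK
[5] min(4, 14) = 4  OK
[6] W = 10, T = 3; 10 ≥ 3  OK
[7] V = 5 is outside [7, 9]  FAIL
[8] V - S = 5 - 4 = 1  OK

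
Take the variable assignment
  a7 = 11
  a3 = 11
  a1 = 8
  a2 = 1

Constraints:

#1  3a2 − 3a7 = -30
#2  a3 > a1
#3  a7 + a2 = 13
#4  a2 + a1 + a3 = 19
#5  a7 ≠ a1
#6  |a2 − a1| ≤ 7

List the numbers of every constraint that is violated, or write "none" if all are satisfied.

No — constraints 3, 4 are not satisfied.

#1 3a2 − 3a7 = 3(1) − 3(11) = -30  OK
#2 a3 = 11, a1 = 8; 11 > 8  OK
#3 a7 + a2 = 11 + 1 = 12, not 13  FAIL
#4 a2 + a1 + a3 = 1 + 8 + 11 = 20, not 19  FAIL
#5 a7 = 11, a1 = 8; distinct  OK
#6 |1 − 8| = 7; 7 ≤ 7  OK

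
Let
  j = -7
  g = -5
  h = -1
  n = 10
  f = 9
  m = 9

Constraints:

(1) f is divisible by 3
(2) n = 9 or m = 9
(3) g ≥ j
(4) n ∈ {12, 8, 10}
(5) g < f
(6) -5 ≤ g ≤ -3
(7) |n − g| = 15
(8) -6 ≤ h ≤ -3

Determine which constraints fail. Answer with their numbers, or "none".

(1) 9 / 3 = 3, so 3 divides 9  OK
(2) n = 10 ≠ 9, but m = 9 = 9 (second disjunct)  OK
(3) g = -5, j = -7; -5 ≥ -7  OK
(4) n = 10 is in {12, 8, 10}  OK
(5) g = -5, f = 9; -5 < 9  OK
(6) g = -5 lies in [-5, -3]  OK
(7) |10 − (-5)| = 15  OK
(8) h = -1 is outside [-6, -3]  FAIL

No — constraint 8 is not satisfied.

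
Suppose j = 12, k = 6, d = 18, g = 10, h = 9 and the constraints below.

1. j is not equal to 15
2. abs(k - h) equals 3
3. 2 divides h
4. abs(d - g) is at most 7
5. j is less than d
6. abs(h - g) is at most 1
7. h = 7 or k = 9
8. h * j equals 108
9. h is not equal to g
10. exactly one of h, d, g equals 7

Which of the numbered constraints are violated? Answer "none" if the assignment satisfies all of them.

1. j = 12, and 12 ≠ 15 — holds.
2. abs(6 - 9) = 3 — holds.
3. 9 = 2*4 + 1, so 2 does not divide 9 — does not hold.
4. abs(18 - 10) = 8; 8 > 7, exceeds bound 7 — does not hold.
5. j = 12, d = 18; 12 < 18 — holds.
6. abs(9 - 10) = 1; 1 ≤ 1 — holds.
7. h = 9 ≠ 7 and k = 6 ≠ 9; both disjuncts false — does not hold.
8. h * j = 9 * 12 = 108 — holds.
9. h = 9, g = 10; distinct — holds.
10. h=9, d=18, g=10; 0 of them equal 7, not exactly one — does not hold.

Violated: 3, 4, 7, and 10.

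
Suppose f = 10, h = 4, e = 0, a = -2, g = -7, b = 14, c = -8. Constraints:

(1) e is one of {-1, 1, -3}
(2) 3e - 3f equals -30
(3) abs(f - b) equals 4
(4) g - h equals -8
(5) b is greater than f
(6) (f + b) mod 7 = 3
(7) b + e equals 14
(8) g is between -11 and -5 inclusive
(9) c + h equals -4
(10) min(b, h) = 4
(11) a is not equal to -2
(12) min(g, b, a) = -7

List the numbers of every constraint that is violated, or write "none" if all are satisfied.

(1) e = 0 is not in {-1, 1, -3}  ✘
(2) 3e - 3f = 3(0) - 3(10) = -30  ✔
(3) abs(10 - 14) = 4  ✔
(4) g - h = -7 - 4 = -11, not -8  ✘
(5) b = 14, f = 10; 14 > 10  ✔
(6) f + b = 24; 24 mod 7 = 3  ✔
(7) b + e = 14 + 0 = 14  ✔
(8) g = -7 lies in [-11, -5]  ✔
(9) c + h = -8 + 4 = -4  ✔
(10) min(14, 4) = 4  ✔
(11) a = -2, but -2 is required to differ  ✘
(12) min(-7, 14, -2) = -7  ✔

Constraints 1, 4, and 11 do not hold.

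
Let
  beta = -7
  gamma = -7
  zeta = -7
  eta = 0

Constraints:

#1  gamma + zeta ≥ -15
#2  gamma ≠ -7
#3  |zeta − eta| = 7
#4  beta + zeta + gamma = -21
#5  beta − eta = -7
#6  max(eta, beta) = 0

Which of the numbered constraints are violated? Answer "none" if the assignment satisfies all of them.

#1 gamma + zeta = -7 + (-7) = -14; -14 ≥ -15  yes
#2 gamma = -7, but -7 is required to differ  no
#3 |-7 − 0| = 7  yes
#4 beta + zeta + gamma = -7 + (-7) + (-7) = -21  yes
#5 beta − eta = -7 − 0 = -7  yes
#6 max(0, -7) = 0  yes

No — constraint 2 is not satisfied.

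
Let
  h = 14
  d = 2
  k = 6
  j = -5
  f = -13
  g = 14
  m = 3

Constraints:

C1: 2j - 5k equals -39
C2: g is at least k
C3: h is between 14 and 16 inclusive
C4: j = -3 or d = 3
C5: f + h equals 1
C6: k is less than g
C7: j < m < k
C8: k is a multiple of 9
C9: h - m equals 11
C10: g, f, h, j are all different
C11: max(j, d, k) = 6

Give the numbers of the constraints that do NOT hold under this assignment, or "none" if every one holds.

C1: 2j - 5k = 2(-5) - 5(6) = -40, not -39  false
C2: g = 14, k = 6; 14 ≥ 6  true
C3: h = 14 lies in [14, 16]  true
C4: j = -5 ≠ -3 and d = 2 ≠ 3; both disjuncts false  false
C5: f + h = -13 + 14 = 1  true
C6: k = 6, g = 14; 6 < 14  true
C7: values -5 < 3 < 6  true
C8: 6 = 9*0 + 6, so 9 does not divide 6  false
C9: h - m = 14 - 3 = 11  true
C10: g = h = 14, not all different  false
C11: max(-5, 2, 6) = 6  true

Violated: 1, 4, 8, and 10.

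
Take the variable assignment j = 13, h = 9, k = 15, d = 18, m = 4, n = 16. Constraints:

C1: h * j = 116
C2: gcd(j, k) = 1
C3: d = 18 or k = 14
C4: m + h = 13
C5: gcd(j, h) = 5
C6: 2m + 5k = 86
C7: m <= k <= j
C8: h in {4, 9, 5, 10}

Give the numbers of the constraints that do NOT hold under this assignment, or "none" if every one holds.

The assignment fails constraints 1, 5, 6, 7.

C1: h * j = 9 * 13 = 117, not 116  no
C2: gcd(13, 15) = 1  yes
C3: d = 18 = 18 (first disjunct)  yes
C4: m + h = 4 + 9 = 13  yes
C5: gcd(13, 9) = 1, not 5  no
C6: 2m + 5k = 2(4) + 5(15) = 83, not 86  no
C7: values 4, 15, 13; k = 15 is not <= j = 13  no
C8: h = 9 is in {4, 9, 5, 10}  yes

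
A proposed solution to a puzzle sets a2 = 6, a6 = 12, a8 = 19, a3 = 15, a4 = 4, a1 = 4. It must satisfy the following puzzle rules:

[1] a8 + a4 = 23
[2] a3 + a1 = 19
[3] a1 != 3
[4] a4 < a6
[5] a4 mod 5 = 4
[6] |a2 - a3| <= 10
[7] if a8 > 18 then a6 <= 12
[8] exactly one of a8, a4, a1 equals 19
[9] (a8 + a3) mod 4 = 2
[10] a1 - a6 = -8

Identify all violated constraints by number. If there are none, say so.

No violations.

[1] a8 + a4 = 19 + 4 = 23 — holds.
[2] a3 + a1 = 15 + 4 = 19 — holds.
[3] a1 = 4, and 4 ≠ 3 — holds.
[4] a4 = 4, a6 = 12; 4 < 12 — holds.
[5] 4 mod 5 = 4 — holds.
[6] |6 - 15| = 9; 9 ≤ 10 — holds.
[7] a8 = 19 > 18, so we need a6 ≤ 12; a6 = 12 ≤ 12 — holds.
[8] a8=19, a4=4, a1=4; 1 of them equals 19 — holds.
[9] a8 + a3 = 34; 34 mod 4 = 2 — holds.
[10] a1 - a6 = 4 - 12 = -8 — holds.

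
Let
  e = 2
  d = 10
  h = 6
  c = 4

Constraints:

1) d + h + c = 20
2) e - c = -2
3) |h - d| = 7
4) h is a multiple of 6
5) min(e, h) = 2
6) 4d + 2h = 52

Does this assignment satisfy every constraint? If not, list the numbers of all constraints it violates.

1) d + h + c = 10 + 6 + 4 = 20 — holds.
2) e - c = 2 - 4 = -2 — holds.
3) |6 - 10| = 4, not 7 — fails.
4) 6 / 6 = 1, so 6 divides 6 — holds.
5) min(2, 6) = 2 — holds.
6) 4d + 2h = 4(10) + 2(6) = 52 — holds.

The assignment fails constraint 3.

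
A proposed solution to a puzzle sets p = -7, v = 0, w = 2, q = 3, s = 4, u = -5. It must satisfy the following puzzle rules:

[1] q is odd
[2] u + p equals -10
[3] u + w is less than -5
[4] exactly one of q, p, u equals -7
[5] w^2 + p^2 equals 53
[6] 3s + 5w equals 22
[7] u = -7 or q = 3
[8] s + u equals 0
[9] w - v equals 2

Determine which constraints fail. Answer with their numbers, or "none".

[1] q = 3 is odd  ✓
[2] u + p = -5 + (-7) = -12, not -10  ✗
[3] u + w = -5 + 2 = -3; -3 ≥ -5, bound -5 not met  ✗
[4] q=3, p=-7, u=-5; 1 of them equals -7  ✓
[5] w^2 + p^2 = 2^2 + (-7)^2 = 4 + 49 = 53  ✓
[6] 3s + 5w = 3(4) + 5(2) = 22  ✓
[7] u = -5 ≠ -7, but q = 3 = 3 (second disjunct)  ✓
[8] s + u = 4 + (-5) = -1, not 0  ✗
[9] w - v = 2 - 0 = 2  ✓

Constraints 2, 3, and 8 do not hold.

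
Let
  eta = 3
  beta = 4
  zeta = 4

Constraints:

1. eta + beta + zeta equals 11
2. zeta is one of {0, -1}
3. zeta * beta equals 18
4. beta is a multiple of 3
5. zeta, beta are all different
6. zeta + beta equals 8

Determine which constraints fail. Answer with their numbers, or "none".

Constraints 2, 3, 4, and 5 are violated.

1. eta + beta + zeta = 3 + 4 + 4 = 11 — OK.
2. zeta = 4 is not in {0, -1} — violated.
3. zeta * beta = 4 * 4 = 16, not 18 — violated.
4. 4 = 3*1 + 1, so 3 does not divide 4 — violated.
5. zeta = beta = 4, not all different — violated.
6. zeta + beta = 4 + 4 = 8 — OK.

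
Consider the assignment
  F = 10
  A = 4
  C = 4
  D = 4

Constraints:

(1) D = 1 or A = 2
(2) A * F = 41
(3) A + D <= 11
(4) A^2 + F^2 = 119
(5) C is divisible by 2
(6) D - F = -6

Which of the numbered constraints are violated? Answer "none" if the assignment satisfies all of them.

Violated: 1, 2, 4.

(1) D = 4 ≠ 1 and A = 4 ≠ 2; both disjuncts false — does not hold.
(2) A * F = 4 * 10 = 40, not 41 — does not hold.
(3) A + D = 4 + 4 = 8; 8 ≤ 11 — holds.
(4) A^2 + F^2 = 4^2 + 10^2 = 16 + 100 = 116, not 119 — does not hold.
(5) 4 / 2 = 2, so 2 divides 4 — holds.
(6) D - F = 4 - 10 = -6 — holds.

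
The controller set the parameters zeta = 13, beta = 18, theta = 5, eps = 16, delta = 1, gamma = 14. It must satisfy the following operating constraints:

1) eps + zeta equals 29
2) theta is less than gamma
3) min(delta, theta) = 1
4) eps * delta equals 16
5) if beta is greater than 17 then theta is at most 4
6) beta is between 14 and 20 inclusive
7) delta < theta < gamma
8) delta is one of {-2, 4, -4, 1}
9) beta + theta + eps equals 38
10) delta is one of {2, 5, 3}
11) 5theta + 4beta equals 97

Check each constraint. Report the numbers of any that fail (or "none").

1) eps + zeta = 16 + 13 = 29 — holds.
2) theta = 5, gamma = 14; 5 < 14 — holds.
3) min(1, 5) = 1 — holds.
4) eps * delta = 16 * 1 = 16 — holds.
5) beta = 18 > 17, so we need theta ≤ 4; but theta = 5 > 4 — does not hold.
6) beta = 18 lies in [14, 20] — holds.
7) values 1 < 5 < 14 — holds.
8) delta = 1 is in {-2, 4, -4, 1} — holds.
9) beta + theta + eps = 18 + 5 + 16 = 39, not 38 — does not hold.
10) delta = 1 is not in {2, 5, 3} — does not hold.
11) 5theta + 4beta = 5(5) + 4(18) = 97 — holds.

Constraints 5, 9, and 10 are violated.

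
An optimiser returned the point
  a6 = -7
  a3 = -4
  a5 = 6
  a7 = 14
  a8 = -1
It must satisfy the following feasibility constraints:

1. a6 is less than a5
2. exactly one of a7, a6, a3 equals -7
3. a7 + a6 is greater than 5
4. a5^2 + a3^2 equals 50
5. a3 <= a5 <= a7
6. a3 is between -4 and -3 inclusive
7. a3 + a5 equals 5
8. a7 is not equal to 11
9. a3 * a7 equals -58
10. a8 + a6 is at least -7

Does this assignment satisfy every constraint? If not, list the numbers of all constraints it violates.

1. a6 = -7, a5 = 6; -7 < 6 — holds.
2. a7=14, a6=-7, a3=-4; 1 of them equals -7 — holds.
3. a7 + a6 = 14 + (-7) = 7; 7 > 5 — holds.
4. a5^2 + a3^2 = 6^2 + (-4)^2 = 36 + 16 = 52, not 50 — does not hold.
5. values -4 <= 6 <= 14 — holds.
6. a3 = -4 lies in [-4, -3] — holds.
7. a3 + a5 = -4 + 6 = 2, not 5 — does not hold.
8. a7 = 14, and 14 ≠ 11 — holds.
9. a3 * a7 = -4 * 14 = -56, not -58 — does not hold.
10. a8 + a6 = -1 + (-7) = -8; -8 < -7, bound -7 not met — does not hold.

The assignment fails constraints 4, 7, 9, and 10.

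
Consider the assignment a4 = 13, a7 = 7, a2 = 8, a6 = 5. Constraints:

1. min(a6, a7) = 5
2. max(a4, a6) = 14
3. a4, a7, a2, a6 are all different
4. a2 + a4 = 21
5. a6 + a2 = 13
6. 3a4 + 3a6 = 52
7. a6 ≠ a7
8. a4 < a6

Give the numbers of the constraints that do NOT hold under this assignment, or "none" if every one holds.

The assignment fails constraints 2, 6, and 8.

1. min(5, 7) = 5 — satisfied.
2. max(13, 5) = 13, not 14 — violated.
3. values 13, 7, 8, 5 are pairwise distinct — satisfied.
4. a2 + a4 = 8 + 13 = 21 — satisfied.
5. a6 + a2 = 5 + 8 = 13 — satisfied.
6. 3a4 + 3a6 = 3(13) + 3(5) = 54, not 52 — violated.
7. a6 = 5, a7 = 7; distinct — satisfied.
8. a4 = 13, a6 = 5; 13 ≥ 5 (want <) — violated.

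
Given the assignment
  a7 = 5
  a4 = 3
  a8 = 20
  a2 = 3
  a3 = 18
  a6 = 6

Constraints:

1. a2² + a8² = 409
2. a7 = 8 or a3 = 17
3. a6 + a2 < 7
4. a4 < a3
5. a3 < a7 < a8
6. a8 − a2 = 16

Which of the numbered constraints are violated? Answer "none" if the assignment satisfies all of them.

1. a2² + a8² = 3² + 20² = 9 + 400 = 409 — holds.
2. a7 = 5 ≠ 8 and a3 = 18 ≠ 17; both disjuncts false — fails.
3. a6 + a2 = 6 + 3 = 9; 9 ≥ 7, bound 7 not met — fails.
4. a4 = 3, a3 = 18; 3 < 18 — holds.
5. values 18, 5, 20; a3 = 18 is not < a7 = 5 — fails.
6. a8 − a2 = 20 − 3 = 17, not 16 — fails.

Violated: 2, 3, 5, and 6.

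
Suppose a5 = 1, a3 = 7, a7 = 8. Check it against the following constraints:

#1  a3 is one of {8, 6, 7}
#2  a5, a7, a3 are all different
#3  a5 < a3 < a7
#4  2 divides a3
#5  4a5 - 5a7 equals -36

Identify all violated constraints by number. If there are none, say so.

No — constraint 4 is not satisfied.

#1 a3 = 7 is in {8, 6, 7} — holds.
#2 values 1, 8, 7 are pairwise distinct — holds.
#3 values 1 < 7 < 8 — holds.
#4 7 = 2*3 + 1, so 2 does not divide 7 — fails.
#5 4a5 - 5a7 = 4(1) - 5(8) = -36 — holds.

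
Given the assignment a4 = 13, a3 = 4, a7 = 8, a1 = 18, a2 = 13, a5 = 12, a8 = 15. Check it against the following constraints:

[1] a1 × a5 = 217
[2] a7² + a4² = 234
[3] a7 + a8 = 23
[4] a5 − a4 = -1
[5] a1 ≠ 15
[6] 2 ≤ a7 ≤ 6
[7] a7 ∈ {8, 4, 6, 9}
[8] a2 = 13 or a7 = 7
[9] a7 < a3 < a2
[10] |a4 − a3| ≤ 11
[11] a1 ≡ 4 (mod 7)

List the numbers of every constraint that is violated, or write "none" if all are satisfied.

[1] a1 × a5 = 18 × 12 = 216, not 217 — violated.
[2] a7² + a4² = 8² + 13² = 64 + 169 = 233, not 234 — violated.
[3] a7 + a8 = 8 + 15 = 23 — satisfied.
[4] a5 − a4 = 12 − 13 = -1 — satisfied.
[5] a1 = 18, and 18 ≠ 15 — satisfied.
[6] a7 = 8 is outside [2, 6] — violated.
[7] a7 = 8 is in {8, 4, 6, 9} — satisfied.
[8] a2 = 13 = 13 (first disjunct) — satisfied.
[9] values 8, 4, 13; a7 = 8 is not < a3 = 4 — violated.
[10] |13 − 4| = 9; 9 ≤ 11 — satisfied.
[11] 18 mod 7 = 4 — satisfied.

The assignment fails constraints 1, 2, 6, 9.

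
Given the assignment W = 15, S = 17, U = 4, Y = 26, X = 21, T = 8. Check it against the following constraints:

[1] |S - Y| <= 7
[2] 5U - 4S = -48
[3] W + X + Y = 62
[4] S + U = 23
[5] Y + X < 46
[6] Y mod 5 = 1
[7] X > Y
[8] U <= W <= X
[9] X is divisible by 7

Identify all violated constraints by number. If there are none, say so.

The assignment fails constraints 1, 4, 5, and 7.

[1] |17 - 26| = 9; 9 > 7, exceeds bound 7  false
[2] 5U - 4S = 5(4) - 4(17) = -48  true
[3] W + X + Y = 15 + 21 + 26 = 62  true
[4] S + U = 17 + 4 = 21, not 23  false
[5] Y + X = 26 + 21 = 47; 47 ≥ 46, bound 46 not met  false
[6] 26 mod 5 = 1  true
[7] X = 21, Y = 26; 21 ≤ 26 (want >)  false
[8] values 4 <= 15 <= 21  true
[9] 21 / 7 = 3, so 7 divides 21  true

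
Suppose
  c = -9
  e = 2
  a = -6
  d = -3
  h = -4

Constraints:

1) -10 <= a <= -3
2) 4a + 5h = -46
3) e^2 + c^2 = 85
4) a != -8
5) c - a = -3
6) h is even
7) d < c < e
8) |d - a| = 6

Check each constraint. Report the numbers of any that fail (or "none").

1) a = -6 lies in [-10, -3]  yes
2) 4a + 5h = 4(-6) + 5(-4) = -44, not -46  no
3) e^2 + c^2 = 2^2 + (-9)^2 = 4 + 81 = 85  yes
4) a = -6, and -6 ≠ -8  yes
5) c - a = -9 - (-6) = -3  yes
6) h = -4 is even  yes
7) values -3, -9, 2; d = -3 is not < c = -9  no
8) |-3 - (-6)| = 3, not 6  no

Constraints 2, 7, and 8 do not hold.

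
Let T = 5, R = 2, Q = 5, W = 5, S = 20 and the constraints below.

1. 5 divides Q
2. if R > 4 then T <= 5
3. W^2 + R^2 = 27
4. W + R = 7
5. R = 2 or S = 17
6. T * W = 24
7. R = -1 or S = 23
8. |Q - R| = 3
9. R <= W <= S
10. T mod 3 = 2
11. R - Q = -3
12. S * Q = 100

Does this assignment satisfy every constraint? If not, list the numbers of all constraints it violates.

Constraints 3, 6, and 7 are violated.

1. 5 / 5 = 1, so 5 divides 5 — holds.
2. R = 2, not > 4; antecedent false, conditional vacuously true — holds.
3. W^2 + R^2 = 5^2 + 2^2 = 25 + 4 = 29, not 27 — fails.
4. W + R = 5 + 2 = 7 — holds.
5. R = 2 = 2 (first disjunct) — holds.
6. T * W = 5 * 5 = 25, not 24 — fails.
7. R = 2 ≠ -1 and S = 20 ≠ 23; both disjuncts false — fails.
8. |5 - 2| = 3 — holds.
9. values 2 <= 5 <= 20 — holds.
10. 5 mod 3 = 2 — holds.
11. R - Q = 2 - 5 = -3 — holds.
12. S * Q = 20 * 5 = 100 — holds.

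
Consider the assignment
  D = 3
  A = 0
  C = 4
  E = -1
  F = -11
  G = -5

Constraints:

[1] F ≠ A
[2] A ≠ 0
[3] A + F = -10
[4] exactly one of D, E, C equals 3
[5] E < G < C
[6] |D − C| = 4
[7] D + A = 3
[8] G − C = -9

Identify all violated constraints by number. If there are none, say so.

[1] F = -11, A = 0; distinct  ✔
[2] A = 0, but 0 is required to differ  ✘
[3] A + F = 0 + (-11) = -11, not -10  ✘
[4] D=3, E=-1, C=4; 1 of them equals 3  ✔
[5] values -1, -5, 4; E = -1 is not < G = -5  ✘
[6] |3 − 4| = 1, not 4  ✘
[7] D + A = 3 + 0 = 3  ✔
[8] G − C = -5 − 4 = -9  ✔

Constraints 2, 3, 5, and 6 do not hold.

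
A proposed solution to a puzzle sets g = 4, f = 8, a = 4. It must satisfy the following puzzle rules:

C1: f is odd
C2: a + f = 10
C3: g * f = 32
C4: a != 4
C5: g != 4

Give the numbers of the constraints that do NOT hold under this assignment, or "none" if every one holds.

C1: f = 8 is even — fails.
C2: a + f = 4 + 8 = 12, not 10 — fails.
C3: g * f = 4 * 8 = 32 — holds.
C4: a = 4, but 4 is required to differ — fails.
C5: g = 4, but 4 is required to differ — fails.

Constraints 1, 2, 4, and 5 do not hold.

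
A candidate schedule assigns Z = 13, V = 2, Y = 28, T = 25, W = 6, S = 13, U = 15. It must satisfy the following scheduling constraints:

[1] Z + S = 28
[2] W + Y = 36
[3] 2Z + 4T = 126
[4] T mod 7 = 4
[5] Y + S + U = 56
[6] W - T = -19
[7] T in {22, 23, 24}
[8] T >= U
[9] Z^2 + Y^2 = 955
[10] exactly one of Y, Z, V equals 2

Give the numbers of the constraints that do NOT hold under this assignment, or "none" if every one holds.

[1] Z + S = 13 + 13 = 26, not 28  ✘
[2] W + Y = 6 + 28 = 34, not 36  ✘
[3] 2Z + 4T = 2(13) + 4(25) = 126  ✔
[4] 25 mod 7 = 4  ✔
[5] Y + S + U = 28 + 13 + 15 = 56  ✔
[6] W - T = 6 - 25 = -19  ✔
[7] T = 25 is not in {22, 23, 24}  ✘
[8] T = 25, U = 15; 25 ≥ 15  ✔
[9] Z^2 + Y^2 = 13^2 + 28^2 = 169 + 784 = 953, not 955  ✘
[10] Y=28, Z=13, V=2; 1 of them equals 2  ✔

Violated: 1, 2, 7, 9.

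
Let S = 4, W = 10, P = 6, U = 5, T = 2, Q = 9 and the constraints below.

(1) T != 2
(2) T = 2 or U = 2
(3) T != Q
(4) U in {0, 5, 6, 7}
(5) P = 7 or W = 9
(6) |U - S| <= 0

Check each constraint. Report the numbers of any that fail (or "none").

Violated: 1, 5, 6.

(1) T = 2, but 2 is required to differ — violated.
(2) T = 2 = 2 (first disjunct) — satisfied.
(3) T = 2, Q = 9; distinct — satisfied.
(4) U = 5 is in {0, 5, 6, 7} — satisfied.
(5) P = 6 ≠ 7 and W = 10 ≠ 9; both disjuncts false — violated.
(6) |5 - 4| = 1; 1 > 0, exceeds bound 0 — violated.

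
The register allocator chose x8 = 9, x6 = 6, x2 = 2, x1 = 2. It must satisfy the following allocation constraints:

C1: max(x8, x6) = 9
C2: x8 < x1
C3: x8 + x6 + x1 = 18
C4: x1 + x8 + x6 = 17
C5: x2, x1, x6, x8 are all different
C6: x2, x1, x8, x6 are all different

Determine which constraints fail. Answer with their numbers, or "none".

Constraints 2, 3, 5, and 6 are violated.

C1: max(9, 6) = 9 — OK.
C2: x8 = 9, x1 = 2; 9 ≥ 2 (want <) — violated.
C3: x8 + x6 + x1 = 9 + 6 + 2 = 17, not 18 — violated.
C4: x1 + x8 + x6 = 2 + 9 + 6 = 17 — OK.
C5: x2 = x1 = 2, not all different — violated.
C6: x2 = x1 = 2, not all different — violated.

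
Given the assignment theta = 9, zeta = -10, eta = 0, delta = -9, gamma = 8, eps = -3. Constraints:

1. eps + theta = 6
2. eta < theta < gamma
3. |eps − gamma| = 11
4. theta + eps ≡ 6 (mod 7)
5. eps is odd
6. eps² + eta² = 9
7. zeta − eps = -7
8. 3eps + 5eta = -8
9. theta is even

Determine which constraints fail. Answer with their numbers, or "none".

1. eps + theta = -3 + 9 = 6 — OK.
2. values 0, 9, 8; theta = 9 is not < gamma = 8 — violated.
3. |-3 − 8| = 11 — OK.
4. theta + eps = 6; 6 mod 7 = 6 — OK.
5. eps = -3 is odd — OK.
6. eps² + eta² = (-3)² + 0² = 9 + 0 = 9 — OK.
7. zeta − eps = -10 − (-3) = -7 — OK.
8. 3eps + 5eta = 3(-3) + 5(0) = -9, not -8 — violated.
9. theta = 9 is odd — violated.

Violated: 2, 8, and 9.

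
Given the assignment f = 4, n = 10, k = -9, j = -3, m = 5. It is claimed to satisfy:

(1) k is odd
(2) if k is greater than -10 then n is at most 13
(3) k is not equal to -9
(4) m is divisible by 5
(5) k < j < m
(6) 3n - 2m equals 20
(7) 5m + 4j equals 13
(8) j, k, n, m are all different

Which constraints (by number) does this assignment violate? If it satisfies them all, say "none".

(1) k = -9 is odd  holds
(2) k = -9 > -10, so we need n ≤ 13; n = 10 ≤ 13  holds
(3) k = -9, but -9 is required to differ  fails
(4) 5 / 5 = 1, so 5 divides 5  holds
(5) values -9 < -3 < 5  holds
(6) 3n - 2m = 3(10) - 2(5) = 20  holds
(7) 5m + 4j = 5(5) + 4(-3) = 13  holds
(8) values -3, -9, 10, 5 are pairwise distinct  holds

Violated: 3.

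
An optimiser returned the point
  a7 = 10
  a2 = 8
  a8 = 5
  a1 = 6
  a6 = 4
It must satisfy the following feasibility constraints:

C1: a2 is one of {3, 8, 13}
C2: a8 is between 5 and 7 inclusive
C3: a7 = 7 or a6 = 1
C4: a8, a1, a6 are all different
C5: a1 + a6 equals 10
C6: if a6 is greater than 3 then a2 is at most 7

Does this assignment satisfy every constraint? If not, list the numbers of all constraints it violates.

C1: a2 = 8 is in {3, 8, 13}  yes
C2: a8 = 5 lies in [5, 7]  yes
C3: a7 = 10 ≠ 7 and a6 = 4 ≠ 1; both disjuncts false  no
C4: values 5, 6, 4 are pairwise distinct  yes
C5: a1 + a6 = 6 + 4 = 10  yes
C6: a6 = 4 > 3, so we need a2 ≤ 7; but a2 = 8 > 7  no

The assignment fails constraints 3, 6.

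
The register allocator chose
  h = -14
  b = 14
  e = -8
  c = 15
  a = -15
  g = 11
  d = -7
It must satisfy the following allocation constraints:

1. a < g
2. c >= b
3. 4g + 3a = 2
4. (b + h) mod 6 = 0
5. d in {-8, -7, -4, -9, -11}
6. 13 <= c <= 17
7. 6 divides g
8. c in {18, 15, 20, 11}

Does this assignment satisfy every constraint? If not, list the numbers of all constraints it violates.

1. a = -15, g = 11; -15 < 11 — holds.
2. c = 15, b = 14; 15 ≥ 14 — holds.
3. 4g + 3a = 4(11) + 3(-15) = -1, not 2 — does not hold.
4. b + h = 0; 0 mod 6 = 0 — holds.
5. d = -7 is in {-8, -7, -4, -9, -11} — holds.
6. c = 15 lies in [13, 17] — holds.
7. 11 = 6*1 + 5, so 6 does not divide 11 — does not hold.
8. c = 15 is in {18, 15, 20, 11} — holds.

The assignment fails constraints 3, 7.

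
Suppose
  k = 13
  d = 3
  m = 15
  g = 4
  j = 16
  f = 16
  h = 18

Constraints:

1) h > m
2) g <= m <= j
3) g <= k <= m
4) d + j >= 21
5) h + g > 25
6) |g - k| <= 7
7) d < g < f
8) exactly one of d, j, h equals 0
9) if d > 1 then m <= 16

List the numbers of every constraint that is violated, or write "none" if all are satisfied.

Violated: 4, 5, 6, 8.

1) h = 18, m = 15; 18 > 15  OK
2) values 4 <= 15 <= 16  OK
3) values 4 <= 13 <= 15  OK
4) d + j = 3 + 16 = 19; 19 < 21, bound 21 not met  FAIL
5) h + g = 18 + 4 = 22; 22 ≤ 25, bound 25 not met  FAIL
6) |4 - 13| = 9; 9 > 7, exceeds bound 7  FAIL
7) values 3 < 4 < 16  OK
8) d=3, j=16, h=18; 0 of them equal 0, not exactly one  FAIL
9) d = 3 > 1, so we need m ≤ 16; m = 15 ≤ 16  OK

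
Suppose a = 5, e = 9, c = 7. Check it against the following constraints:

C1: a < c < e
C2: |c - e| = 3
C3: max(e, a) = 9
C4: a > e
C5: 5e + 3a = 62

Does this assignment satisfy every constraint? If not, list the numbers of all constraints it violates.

The assignment fails constraints 2, 4, and 5.

C1: values 5 < 7 < 9  yes
C2: |7 - 9| = 2, not 3  no
C3: max(9, 5) = 9  yes
C4: a = 5, e = 9; 5 ≤ 9 (want >)  no
C5: 5e + 3a = 5(9) + 3(5) = 60, not 62  no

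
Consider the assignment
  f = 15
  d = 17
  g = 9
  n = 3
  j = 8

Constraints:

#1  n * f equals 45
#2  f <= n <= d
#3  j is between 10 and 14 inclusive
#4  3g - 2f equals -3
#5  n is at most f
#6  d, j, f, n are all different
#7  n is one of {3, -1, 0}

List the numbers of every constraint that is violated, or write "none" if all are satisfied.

The assignment fails constraints 2, 3.

#1 n * f = 3 * 15 = 45 — holds.
#2 values 15, 3, 17; f = 15 is not <= n = 3 — fails.
#3 j = 8 is outside [10, 14] — fails.
#4 3g - 2f = 3(9) - 2(15) = -3 — holds.
#5 n = 3, f = 15; 3 ≤ 15 — holds.
#6 values 17, 8, 15, 3 are pairwise distinct — holds.
#7 n = 3 is in {3, -1, 0} — holds.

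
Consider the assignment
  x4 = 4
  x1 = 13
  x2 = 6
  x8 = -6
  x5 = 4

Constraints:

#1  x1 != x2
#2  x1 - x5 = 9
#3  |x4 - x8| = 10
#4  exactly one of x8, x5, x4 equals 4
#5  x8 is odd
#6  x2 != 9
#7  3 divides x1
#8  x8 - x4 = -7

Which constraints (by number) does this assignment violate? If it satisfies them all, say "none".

Violated: 4, 5, 7, 8.

#1 x1 = 13, x2 = 6; distinct — holds.
#2 x1 - x5 = 13 - 4 = 9 — holds.
#3 |4 - (-6)| = 10 — holds.
#4 x8=-6, x5=4, x4=4; 2 of them equal 4, not exactly one — fails.
#5 x8 = -6 is even — fails.
#6 x2 = 6, and 6 ≠ 9 — holds.
#7 13 = 3*4 + 1, so 3 does not divide 13 — fails.
#8 x8 - x4 = -6 - 4 = -10, not -7 — fails.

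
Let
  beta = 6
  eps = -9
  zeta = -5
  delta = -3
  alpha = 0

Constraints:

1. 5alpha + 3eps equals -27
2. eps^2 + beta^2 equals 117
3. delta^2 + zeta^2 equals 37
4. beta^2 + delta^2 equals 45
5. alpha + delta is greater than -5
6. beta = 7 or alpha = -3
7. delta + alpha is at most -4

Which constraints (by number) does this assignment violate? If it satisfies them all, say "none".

Constraints 3, 6, and 7 are violated.

1. 5alpha + 3eps = 5(0) + 3(-9) = -27 — OK.
2. eps^2 + beta^2 = (-9)^2 + 6^2 = 81 + 36 = 117 — OK.
3. delta^2 + zeta^2 = (-3)^2 + (-5)^2 = 9 + 25 = 34, not 37 — violated.
4. beta^2 + delta^2 = 6^2 + (-3)^2 = 36 + 9 = 45 — OK.
5. alpha + delta = 0 + (-3) = -3; -3 > -5 — OK.
6. beta = 6 ≠ 7 and alpha = 0 ≠ -3; both disjuncts false — violated.
7. delta + alpha = -3 + 0 = -3; -3 > -4, bound -4 not met — violated.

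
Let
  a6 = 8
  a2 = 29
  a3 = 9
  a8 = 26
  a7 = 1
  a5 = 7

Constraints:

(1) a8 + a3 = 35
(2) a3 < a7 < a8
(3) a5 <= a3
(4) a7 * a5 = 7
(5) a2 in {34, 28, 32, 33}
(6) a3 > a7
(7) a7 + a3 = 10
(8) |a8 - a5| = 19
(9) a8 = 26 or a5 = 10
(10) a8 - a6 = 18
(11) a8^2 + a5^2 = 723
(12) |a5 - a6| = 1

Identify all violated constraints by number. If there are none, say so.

(1) a8 + a3 = 26 + 9 = 35  holds
(2) values 9, 1, 26; a3 = 9 is not < a7 = 1  fails
(3) a5 = 7, a3 = 9; 7 ≤ 9  holds
(4) a7 * a5 = 1 * 7 = 7  holds
(5) a2 = 29 is not in {34, 28, 32, 33}  fails
(6) a3 = 9, a7 = 1; 9 > 1  holds
(7) a7 + a3 = 1 + 9 = 10  holds
(8) |26 - 7| = 19  holds
(9) a8 = 26 = 26 (first disjunct)  holds
(10) a8 - a6 = 26 - 8 = 18  holds
(11) a8^2 + a5^2 = 26^2 + 7^2 = 676 + 49 = 725, not 723  fails
(12) |7 - 8| = 1  holds

Constraints 2, 5, 11 are violated.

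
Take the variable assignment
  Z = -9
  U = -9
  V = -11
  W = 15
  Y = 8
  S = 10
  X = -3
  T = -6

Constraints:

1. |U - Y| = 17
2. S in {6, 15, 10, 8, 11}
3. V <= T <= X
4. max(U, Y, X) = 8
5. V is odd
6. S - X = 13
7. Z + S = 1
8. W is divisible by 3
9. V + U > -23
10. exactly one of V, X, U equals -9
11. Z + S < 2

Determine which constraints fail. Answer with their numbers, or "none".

1. |-9 - 8| = 17 — holds.
2. S = 10 is in {6, 15, 10, 8, 11} — holds.
3. values -11 <= -6 <= -3 — holds.
4. max(-9, 8, -3) = 8 — holds.
5. V = -11 is odd — holds.
6. S - X = 10 - (-3) = 13 — holds.
7. Z + S = -9 + 10 = 1 — holds.
8. 15 / 3 = 5, so 3 divides 15 — holds.
9. V + U = -11 + (-9) = -20; -20 > -23 — holds.
10. V=-11, X=-3, U=-9; 1 of them equals -9 — holds.
11. Z + S = -9 + 10 = 1; 1 < 2 — holds.

No violations.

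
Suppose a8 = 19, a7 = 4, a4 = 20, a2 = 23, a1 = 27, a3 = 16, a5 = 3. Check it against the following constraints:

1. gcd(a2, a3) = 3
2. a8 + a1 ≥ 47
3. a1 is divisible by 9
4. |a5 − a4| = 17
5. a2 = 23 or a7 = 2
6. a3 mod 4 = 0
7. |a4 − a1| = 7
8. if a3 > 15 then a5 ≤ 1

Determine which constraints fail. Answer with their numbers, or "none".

Violated: 1, 2, 8.

1. gcd(23, 16) = 1, not 3 — violated.
2. a8 + a1 = 19 + 27 = 46; 46 < 47, bound 47 not met — violated.
3. 27 / 9 = 3, so 9 divides 27 — satisfied.
4. |3 − 20| = 17 — satisfied.
5. a2 = 23 = 23 (first disjunct) — satisfied.
6. 16 mod 4 = 0 — satisfied.
7. |20 − 27| = 7 — satisfied.
8. a3 = 16 > 15, so we need a5 ≤ 1; but a5 = 3 > 1 — violated.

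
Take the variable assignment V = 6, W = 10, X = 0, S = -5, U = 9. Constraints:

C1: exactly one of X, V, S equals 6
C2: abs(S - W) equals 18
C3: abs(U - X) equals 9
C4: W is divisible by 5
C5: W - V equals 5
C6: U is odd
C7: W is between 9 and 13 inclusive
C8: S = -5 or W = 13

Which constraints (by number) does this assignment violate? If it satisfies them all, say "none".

Constraints 2 and 5 are violated.

C1: X=0, V=6, S=-5; 1 of them equals 6  holds
C2: abs(-5 - 10) = 15, not 18  fails
C3: abs(9 - 0) = 9  holds
C4: 10 / 5 = 2, so 5 divides 10  holds
C5: W - V = 10 - 6 = 4, not 5  fails
C6: U = 9 is odd  holds
C7: W = 10 lies in [9, 13]  holds
C8: S = -5 = -5 (first disjunct)  holds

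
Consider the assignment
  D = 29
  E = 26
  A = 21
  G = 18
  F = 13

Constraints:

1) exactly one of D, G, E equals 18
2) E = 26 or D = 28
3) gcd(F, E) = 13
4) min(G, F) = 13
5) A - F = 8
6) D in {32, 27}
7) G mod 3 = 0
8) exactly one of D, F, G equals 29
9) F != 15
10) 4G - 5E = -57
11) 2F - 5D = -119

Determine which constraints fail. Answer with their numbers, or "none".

Constraints 6 and 10 are violated.

1) D=29, G=18, E=26; 1 of them equals 18  holds
2) E = 26 = 26 (first disjunct)  holds
3) gcd(13, 26) = 13  holds
4) min(18, 13) = 13  holds
5) A - F = 21 - 13 = 8  holds
6) D = 29 is not in {32, 27}  fails
7) 18 mod 3 = 0  holds
8) D=29, F=13, G=18; 1 of them equals 29  holds
9) F = 13, and 13 ≠ 15  holds
10) 4G - 5E = 4(18) - 5(26) = -58, not -57  fails
11) 2F - 5D = 2(13) - 5(29) = -119  holds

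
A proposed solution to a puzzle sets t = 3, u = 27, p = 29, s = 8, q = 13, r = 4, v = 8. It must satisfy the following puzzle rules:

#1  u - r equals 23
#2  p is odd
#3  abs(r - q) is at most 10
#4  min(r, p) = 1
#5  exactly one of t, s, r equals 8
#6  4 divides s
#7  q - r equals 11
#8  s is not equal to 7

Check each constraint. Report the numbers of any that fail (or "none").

Constraints 4, 7 do not hold.

#1 u - r = 27 - 4 = 23 — OK.
#2 p = 29 is odd — OK.
#3 abs(4 - 13) = 9; 9 ≤ 10 — OK.
#4 min(4, 29) = 4, not 1 — violated.
#5 t=3, s=8, r=4; 1 of them equals 8 — OK.
#6 8 / 4 = 2, so 4 divides 8 — OK.
#7 q - r = 13 - 4 = 9, not 11 — violated.
#8 s = 8, and 8 ≠ 7 — OK.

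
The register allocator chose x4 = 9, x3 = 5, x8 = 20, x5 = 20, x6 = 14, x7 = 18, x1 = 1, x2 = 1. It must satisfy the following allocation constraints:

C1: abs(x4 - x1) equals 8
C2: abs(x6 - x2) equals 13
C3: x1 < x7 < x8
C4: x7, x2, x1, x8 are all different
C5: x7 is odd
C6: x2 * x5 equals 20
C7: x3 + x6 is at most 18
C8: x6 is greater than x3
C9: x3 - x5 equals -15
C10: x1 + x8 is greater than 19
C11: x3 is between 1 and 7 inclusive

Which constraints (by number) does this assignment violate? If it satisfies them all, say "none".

C1: abs(9 - 1) = 8  OK
C2: abs(14 - 1) = 13  OK
C3: values 1 < 18 < 20  OK
C4: x2 = x1 = 1, not all different  FAIL
C5: x7 = 18 is even  FAIL
C6: x2 * x5 = 1 * 20 = 20  OK
C7: x3 + x6 = 5 + 14 = 19; 19 > 18, bound 18 not met  FAIL
C8: x6 = 14, x3 = 5; 14 > 5  OK
C9: x3 - x5 = 5 - 20 = -15  OK
C10: x1 + x8 = 1 + 20 = 21; 21 > 19  OK
C11: x3 = 5 lies in [1, 7]  OK

The assignment fails constraints 4, 5, and 7.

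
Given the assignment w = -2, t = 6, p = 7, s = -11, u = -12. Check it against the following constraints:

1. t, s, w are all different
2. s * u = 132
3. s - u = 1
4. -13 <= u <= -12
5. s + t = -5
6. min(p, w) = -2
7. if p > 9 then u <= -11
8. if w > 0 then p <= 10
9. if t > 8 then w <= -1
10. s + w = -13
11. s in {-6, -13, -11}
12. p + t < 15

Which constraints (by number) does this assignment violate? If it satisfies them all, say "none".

1. values 6, -11, -2 are pairwise distinct  yes
2. s * u = -11 * (-12) = 132  yes
3. s - u = -11 - (-12) = 1  yes
4. u = -12 lies in [-13, -12]  yes
5. s + t = -11 + 6 = -5  yes
6. min(7, -2) = -2  yes
7. p = 7, not > 9; antecedent false, conditional vacuously true  yes
8. w = -2, not > 0; antecedent false, conditional vacuously true  yes
9. t = 6, not > 8; antecedent false, conditional vacuously true  yes
10. s + w = -11 + (-2) = -13  yes
11. s = -11 is in {-6, -13, -11}  yes
12. p + t = 7 + 6 = 13; 13 < 15  yes

Yes — all constraints hold.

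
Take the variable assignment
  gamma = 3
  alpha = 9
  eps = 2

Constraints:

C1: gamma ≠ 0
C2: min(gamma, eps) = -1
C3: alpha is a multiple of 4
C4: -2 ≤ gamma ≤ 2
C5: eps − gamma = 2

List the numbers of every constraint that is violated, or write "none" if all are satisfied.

Constraints 2, 3, 4, 5 do not hold.

C1: gamma = 3, and 3 ≠ 0 — OK.
C2: min(3, 2) = 2, not -1 — violated.
C3: 9 = 4×2 + 1, so 4 does not divide 9 — violated.
C4: gamma = 3 is outside [-2, 2] — violated.
C5: eps − gamma = 2 − 3 = -1, not 2 — violated.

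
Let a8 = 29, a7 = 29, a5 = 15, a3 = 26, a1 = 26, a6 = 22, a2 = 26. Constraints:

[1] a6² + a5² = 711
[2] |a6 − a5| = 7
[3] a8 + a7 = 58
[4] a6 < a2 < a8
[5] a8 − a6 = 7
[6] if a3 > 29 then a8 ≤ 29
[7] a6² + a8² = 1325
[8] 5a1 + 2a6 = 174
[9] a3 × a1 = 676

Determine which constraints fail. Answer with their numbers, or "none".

Constraint 1 does not hold.

[1] a6² + a5² = 22² + 15² = 484 + 225 = 709, not 711 — violated.
[2] |22 − 15| = 7 — OK.
[3] a8 + a7 = 29 + 29 = 58 — OK.
[4] values 22 < 26 < 29 — OK.
[5] a8 − a6 = 29 − 22 = 7 — OK.
[6] a3 = 26, not > 29; antecedent false, conditional vacuously true — OK.
[7] a6² + a8² = 22² + 29² = 484 + 841 = 1325 — OK.
[8] 5a1 + 2a6 = 5(26) + 2(22) = 174 — OK.
[9] a3 × a1 = 26 × 26 = 676 — OK.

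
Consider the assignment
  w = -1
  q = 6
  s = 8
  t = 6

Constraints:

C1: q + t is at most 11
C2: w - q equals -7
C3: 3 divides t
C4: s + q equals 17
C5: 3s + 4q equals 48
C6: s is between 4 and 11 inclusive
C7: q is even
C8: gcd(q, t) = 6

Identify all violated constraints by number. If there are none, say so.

C1: q + t = 6 + 6 = 12; 12 > 11, bound 11 not met — violated.
C2: w - q = -1 - 6 = -7 — satisfied.
C3: 6 / 3 = 2, so 3 divides 6 — satisfied.
C4: s + q = 8 + 6 = 14, not 17 — violated.
C5: 3s + 4q = 3(8) + 4(6) = 48 — satisfied.
C6: s = 8 lies in [4, 11] — satisfied.
C7: q = 6 is even — satisfied.
C8: gcd(6, 6) = 6 — satisfied.

Constraints 1, 4 are violated.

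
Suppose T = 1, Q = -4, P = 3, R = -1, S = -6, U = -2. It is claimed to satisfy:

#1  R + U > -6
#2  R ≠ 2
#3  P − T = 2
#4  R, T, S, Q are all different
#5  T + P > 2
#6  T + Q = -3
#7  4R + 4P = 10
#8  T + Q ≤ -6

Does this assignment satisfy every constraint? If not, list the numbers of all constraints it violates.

Constraints 7, 8 do not hold.

#1 R + U = -1 + (-2) = -3; -3 > -6  true
#2 R = -1, and -1 ≠ 2  true
#3 P − T = 3 − 1 = 2  true
#4 values -1, 1, -6, -4 are pairwise distinct  true
#5 T + P = 1 + 3 = 4; 4 > 2  true
#6 T + Q = 1 + (-4) = -3  true
#7 4R + 4P = 4(-1) + 4(3) = 8, not 10  false
#8 T + Q = 1 + (-4) = -3; -3 > -6, bound -6 not met  false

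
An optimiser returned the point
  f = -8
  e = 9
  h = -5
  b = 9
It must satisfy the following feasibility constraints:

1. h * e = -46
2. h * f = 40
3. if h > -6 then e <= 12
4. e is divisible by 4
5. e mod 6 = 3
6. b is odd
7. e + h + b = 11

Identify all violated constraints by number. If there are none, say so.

Violated: 1, 4, and 7.

1. h * e = -5 * 9 = -45, not -46  no
2. h * f = -5 * (-8) = 40  yes
3. h = -5 > -6, so we need e ≤ 12; e = 9 ≤ 12  yes
4. 9 = 4*2 + 1, so 4 does not divide 9  no
5. 9 mod 6 = 3  yes
6. b = 9 is odd  yes
7. e + h + b = 9 + (-5) + 9 = 13, not 11  no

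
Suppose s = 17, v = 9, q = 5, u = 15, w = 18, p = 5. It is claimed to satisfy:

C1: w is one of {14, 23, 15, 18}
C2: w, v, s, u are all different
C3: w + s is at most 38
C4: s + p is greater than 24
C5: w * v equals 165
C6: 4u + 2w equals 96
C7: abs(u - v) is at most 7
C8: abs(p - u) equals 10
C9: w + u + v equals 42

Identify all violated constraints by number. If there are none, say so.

The assignment fails constraints 4 and 5.

C1: w = 18 is in {14, 23, 15, 18}  true
C2: values 18, 9, 17, 15 are pairwise distinct  true
C3: w + s = 18 + 17 = 35; 35 ≤ 38  true
C4: s + p = 17 + 5 = 22; 22 ≤ 24, bound 24 not met  false
C5: w * v = 18 * 9 = 162, not 165  false
C6: 4u + 2w = 4(15) + 2(18) = 96  true
C7: abs(15 - 9) = 6; 6 ≤ 7  true
C8: abs(5 - 15) = 10  true
C9: w + u + v = 18 + 15 + 9 = 42  true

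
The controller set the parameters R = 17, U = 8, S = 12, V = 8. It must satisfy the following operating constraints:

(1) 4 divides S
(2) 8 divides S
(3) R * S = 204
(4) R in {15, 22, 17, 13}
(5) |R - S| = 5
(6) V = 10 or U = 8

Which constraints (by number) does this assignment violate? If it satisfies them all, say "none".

(1) 12 / 4 = 3, so 4 divides 12 — satisfied.
(2) 12 = 8*1 + 4, so 8 does not divide 12 — violated.
(3) R * S = 17 * 12 = 204 — satisfied.
(4) R = 17 is in {15, 22, 17, 13} — satisfied.
(5) |17 - 12| = 5 — satisfied.
(6) V = 8 ≠ 10, but U = 8 = 8 (second disjunct) — satisfied.

The assignment fails constraint 2.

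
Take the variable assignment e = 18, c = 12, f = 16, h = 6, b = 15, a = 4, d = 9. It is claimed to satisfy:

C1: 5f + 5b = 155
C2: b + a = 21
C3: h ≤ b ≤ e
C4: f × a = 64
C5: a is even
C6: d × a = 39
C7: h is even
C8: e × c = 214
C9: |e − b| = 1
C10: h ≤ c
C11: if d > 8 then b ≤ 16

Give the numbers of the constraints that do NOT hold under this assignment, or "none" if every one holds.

C1: 5f + 5b = 5(16) + 5(15) = 155 — OK.
C2: b + a = 15 + 4 = 19, not 21 — violated.
C3: values 6 ≤ 15 ≤ 18 — OK.
C4: f × a = 16 × 4 = 64 — OK.
C5: a = 4 is even — OK.
C6: d × a = 9 × 4 = 36, not 39 — violated.
C7: h = 6 is even — OK.
C8: e × c = 18 × 12 = 216, not 214 — violated.
C9: |18 − 15| = 3, not 1 — violated.
C10: h = 6, c = 12; 6 ≤ 12 — OK.
C11: d = 9 > 8, so we need b ≤ 16; b = 15 ≤ 16 — OK.

No — constraints 2, 6, 8, and 9 are not satisfied.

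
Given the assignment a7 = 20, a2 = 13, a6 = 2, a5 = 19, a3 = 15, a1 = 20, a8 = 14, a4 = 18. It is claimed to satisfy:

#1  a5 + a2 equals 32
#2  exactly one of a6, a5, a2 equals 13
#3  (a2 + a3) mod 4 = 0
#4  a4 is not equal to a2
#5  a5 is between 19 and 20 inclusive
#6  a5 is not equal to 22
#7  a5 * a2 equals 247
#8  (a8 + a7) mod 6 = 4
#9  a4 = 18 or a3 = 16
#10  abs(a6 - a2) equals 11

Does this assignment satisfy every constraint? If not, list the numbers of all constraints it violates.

#1 a5 + a2 = 19 + 13 = 32  ✓
#2 a6=2, a5=19, a2=13; 1 of them equals 13  ✓
#3 a2 + a3 = 28; 28 mod 4 = 0  ✓
#4 a4 = 18, a2 = 13; distinct  ✓
#5 a5 = 19 lies in [19, 20]  ✓
#6 a5 = 19, and 19 ≠ 22  ✓
#7 a5 * a2 = 19 * 13 = 247  ✓
#8 a8 + a7 = 34; 34 mod 6 = 4  ✓
#9 a4 = 18 = 18 (first disjunct)  ✓
#10 abs(2 - 13) = 11  ✓

All constraints are satisfied.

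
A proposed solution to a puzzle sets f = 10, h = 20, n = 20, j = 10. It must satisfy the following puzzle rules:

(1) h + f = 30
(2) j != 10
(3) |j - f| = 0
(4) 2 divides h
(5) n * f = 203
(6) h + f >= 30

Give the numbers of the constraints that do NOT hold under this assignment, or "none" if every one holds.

(1) h + f = 20 + 10 = 30  true
(2) j = 10, but 10 is required to differ  false
(3) |10 - 10| = 0  true
(4) 20 / 2 = 10, so 2 divides 20  true
(5) n * f = 20 * 10 = 200, not 203  false
(6) h + f = 20 + 10 = 30; 30 ≥ 30  true

Constraints 2, 5 do not hold.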